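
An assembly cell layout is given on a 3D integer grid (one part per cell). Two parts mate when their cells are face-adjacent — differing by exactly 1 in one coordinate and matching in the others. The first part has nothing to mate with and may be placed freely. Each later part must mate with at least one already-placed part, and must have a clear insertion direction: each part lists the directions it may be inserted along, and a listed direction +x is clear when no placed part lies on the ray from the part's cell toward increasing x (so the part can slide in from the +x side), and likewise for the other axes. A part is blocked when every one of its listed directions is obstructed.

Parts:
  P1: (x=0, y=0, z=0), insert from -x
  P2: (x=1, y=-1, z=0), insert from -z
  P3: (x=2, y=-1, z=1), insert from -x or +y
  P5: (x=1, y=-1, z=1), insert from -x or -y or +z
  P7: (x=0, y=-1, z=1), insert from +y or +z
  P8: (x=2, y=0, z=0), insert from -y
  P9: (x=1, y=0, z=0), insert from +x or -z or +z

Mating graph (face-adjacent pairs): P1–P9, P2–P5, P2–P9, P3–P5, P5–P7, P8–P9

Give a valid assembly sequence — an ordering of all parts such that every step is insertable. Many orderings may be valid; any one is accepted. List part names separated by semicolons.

P1; P9; P8; P2; P5; P3; P7

1. P1@(0, 0, 0) [-x clear] — {P1}
2. P9@(1, 0, 0) [+x clear] — {P1, P9}
3. P8@(2, 0, 0) [-y clear] — {P1, P8, P9}
4. P2@(1, -1, 0) [-z clear] — {P1, P2, P8, P9}
5. P5@(1, -1, 1) [-x clear] — {P1, P2, P5, P8, P9}
6. P3@(2, -1, 1) [+y clear] — {P1, P2, P3, P5, P8, P9}
7. P7@(0, -1, 1) [+y clear] — {P1, P2, P3, P5, P7, P8, P9}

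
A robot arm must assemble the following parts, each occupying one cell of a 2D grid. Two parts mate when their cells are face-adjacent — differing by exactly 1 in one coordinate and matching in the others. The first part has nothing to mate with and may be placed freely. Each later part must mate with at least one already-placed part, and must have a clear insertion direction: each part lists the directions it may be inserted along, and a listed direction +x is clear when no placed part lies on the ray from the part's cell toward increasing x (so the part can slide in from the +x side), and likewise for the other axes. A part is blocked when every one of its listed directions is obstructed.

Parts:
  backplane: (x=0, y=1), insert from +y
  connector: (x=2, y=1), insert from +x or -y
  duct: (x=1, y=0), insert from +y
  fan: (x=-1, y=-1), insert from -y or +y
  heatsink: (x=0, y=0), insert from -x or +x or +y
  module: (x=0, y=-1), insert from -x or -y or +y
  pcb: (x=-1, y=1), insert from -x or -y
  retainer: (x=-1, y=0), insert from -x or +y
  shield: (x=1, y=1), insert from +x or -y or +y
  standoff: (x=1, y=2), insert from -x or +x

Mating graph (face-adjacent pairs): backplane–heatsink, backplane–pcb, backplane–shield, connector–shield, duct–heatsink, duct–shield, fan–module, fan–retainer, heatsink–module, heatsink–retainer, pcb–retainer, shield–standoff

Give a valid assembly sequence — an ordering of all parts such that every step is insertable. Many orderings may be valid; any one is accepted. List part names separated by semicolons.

module; heatsink; backplane; pcb; duct; shield; connector; standoff; retainer; fan

1. module@(0, -1) [-x clear] — {module}
2. heatsink@(0, 0) [-x clear] — {heatsink, module}
3. backplane@(0, 1) [+y clear] — {backplane, heatsink, module}
4. pcb@(-1, 1) [-x clear] — {backplane, heatsink, module, pcb}
5. duct@(1, 0) [+y clear] — {backplane, duct, heatsink, module, pcb}
6. shield@(1, 1) [+x clear] — {backplane, duct, heatsink, module, pcb, shield}
7. connector@(2, 1) [+x clear] — {backplane, connector, duct, heatsink, module, pcb, shield}
8. standoff@(1, 2) [-x clear] — {backplane, connector, duct, heatsink, module, pcb, shield, standoff}
9. retainer@(-1, 0) [-x clear] — {backplane, connector, duct, heatsink, module, pcb, retainer, shield, standoff}
10. fan@(-1, -1) [-y clear] — {backplane, connector, duct, fan, heatsink, module, pcb, retainer, shield, standoff}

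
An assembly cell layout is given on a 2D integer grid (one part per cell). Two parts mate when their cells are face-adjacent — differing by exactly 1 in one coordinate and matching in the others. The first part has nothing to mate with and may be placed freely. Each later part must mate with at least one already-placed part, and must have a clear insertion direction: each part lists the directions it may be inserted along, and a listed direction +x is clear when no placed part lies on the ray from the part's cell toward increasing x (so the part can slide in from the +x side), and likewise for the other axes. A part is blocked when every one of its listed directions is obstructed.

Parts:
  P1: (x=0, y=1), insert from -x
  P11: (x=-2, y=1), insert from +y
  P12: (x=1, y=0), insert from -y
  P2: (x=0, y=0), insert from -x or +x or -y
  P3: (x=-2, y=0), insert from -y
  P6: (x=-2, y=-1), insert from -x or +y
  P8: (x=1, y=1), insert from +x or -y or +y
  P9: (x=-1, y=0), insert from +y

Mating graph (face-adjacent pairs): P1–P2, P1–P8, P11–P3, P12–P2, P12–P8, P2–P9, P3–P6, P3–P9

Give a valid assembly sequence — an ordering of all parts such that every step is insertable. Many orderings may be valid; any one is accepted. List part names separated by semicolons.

1. P3@(-2, 0) [-y clear] — {P3}
2. P9@(-1, 0) [+y clear] — {P3, P9}
3. P2@(0, 0) [+x clear] — {P2, P3, P9}
4. P12@(1, 0) [-y clear] — {P12, P2, P3, P9}
5. P1@(0, 1) [-x clear] — {P1, P12, P2, P3, P9}
6. P11@(-2, 1) [+y clear] — {P1, P11, P12, P2, P3, P9}
7. P8@(1, 1) [+x clear] — {P1, P11, P12, P2, P3, P8, P9}
8. P6@(-2, -1) [-x clear] — {P1, P11, P12, P2, P3, P6, P8, P9}

P3; P9; P2; P12; P1; P11; P8; P6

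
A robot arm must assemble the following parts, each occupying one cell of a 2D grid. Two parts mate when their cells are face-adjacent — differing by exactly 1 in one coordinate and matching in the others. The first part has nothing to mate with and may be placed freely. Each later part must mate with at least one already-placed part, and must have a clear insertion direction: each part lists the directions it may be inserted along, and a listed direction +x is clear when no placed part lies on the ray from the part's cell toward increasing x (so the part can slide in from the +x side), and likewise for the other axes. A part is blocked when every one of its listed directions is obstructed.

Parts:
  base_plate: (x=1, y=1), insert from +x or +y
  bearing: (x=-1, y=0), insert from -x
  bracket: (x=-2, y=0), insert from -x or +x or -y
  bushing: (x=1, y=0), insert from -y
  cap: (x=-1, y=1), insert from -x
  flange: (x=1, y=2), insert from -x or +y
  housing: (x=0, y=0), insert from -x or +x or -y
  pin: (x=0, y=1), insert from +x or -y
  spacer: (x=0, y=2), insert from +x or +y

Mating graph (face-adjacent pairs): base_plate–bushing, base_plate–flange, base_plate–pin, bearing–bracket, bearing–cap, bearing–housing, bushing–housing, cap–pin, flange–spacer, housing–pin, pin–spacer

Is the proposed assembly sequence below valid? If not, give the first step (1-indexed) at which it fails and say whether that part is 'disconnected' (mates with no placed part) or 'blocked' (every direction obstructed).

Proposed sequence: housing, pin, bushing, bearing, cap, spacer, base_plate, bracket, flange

1. housing@(0, 0) [-x clear] — {housing}
2. pin@(0, 1) [+x clear] — {housing, pin}
3. bushing@(1, 0) [-y clear] — {bushing, housing, pin}
4. bearing@(-1, 0) [-x clear] — {bearing, bushing, housing, pin}
5. cap@(-1, 1) [-x clear] — {bearing, bushing, cap, housing, pin}
6. spacer@(0, 2) [+x clear] — {bearing, bushing, cap, housing, pin, spacer}
7. base_plate@(1, 1) [+x clear] — {base_plate, bearing, bushing, cap, housing, pin, spacer}
8. bracket@(-2, 0) [-x clear] — {base_plate, bearing, bracket, bushing, cap, housing, pin, spacer}
9. flange@(1, 2) [+y clear] — {base_plate, bearing, bracket, bushing, cap, flange, housing, pin, spacer}

Valid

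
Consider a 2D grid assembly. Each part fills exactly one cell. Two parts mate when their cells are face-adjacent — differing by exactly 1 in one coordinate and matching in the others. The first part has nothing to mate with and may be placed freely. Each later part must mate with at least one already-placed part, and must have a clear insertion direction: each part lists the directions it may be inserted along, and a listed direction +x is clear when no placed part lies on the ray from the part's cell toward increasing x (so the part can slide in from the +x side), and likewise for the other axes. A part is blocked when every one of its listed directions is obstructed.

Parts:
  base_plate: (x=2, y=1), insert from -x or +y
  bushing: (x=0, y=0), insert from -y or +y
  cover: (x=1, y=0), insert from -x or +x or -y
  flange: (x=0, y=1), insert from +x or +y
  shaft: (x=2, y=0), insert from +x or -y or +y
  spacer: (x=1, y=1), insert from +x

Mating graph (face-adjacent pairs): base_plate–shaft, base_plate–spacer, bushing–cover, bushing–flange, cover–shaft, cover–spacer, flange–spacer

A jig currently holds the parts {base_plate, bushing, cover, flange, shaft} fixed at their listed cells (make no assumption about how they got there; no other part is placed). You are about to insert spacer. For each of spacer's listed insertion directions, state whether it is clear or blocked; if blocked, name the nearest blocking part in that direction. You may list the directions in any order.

+x: nearest on ray is base_plate@(2, 1) ⇒ blocked

+x: blocked by base_plate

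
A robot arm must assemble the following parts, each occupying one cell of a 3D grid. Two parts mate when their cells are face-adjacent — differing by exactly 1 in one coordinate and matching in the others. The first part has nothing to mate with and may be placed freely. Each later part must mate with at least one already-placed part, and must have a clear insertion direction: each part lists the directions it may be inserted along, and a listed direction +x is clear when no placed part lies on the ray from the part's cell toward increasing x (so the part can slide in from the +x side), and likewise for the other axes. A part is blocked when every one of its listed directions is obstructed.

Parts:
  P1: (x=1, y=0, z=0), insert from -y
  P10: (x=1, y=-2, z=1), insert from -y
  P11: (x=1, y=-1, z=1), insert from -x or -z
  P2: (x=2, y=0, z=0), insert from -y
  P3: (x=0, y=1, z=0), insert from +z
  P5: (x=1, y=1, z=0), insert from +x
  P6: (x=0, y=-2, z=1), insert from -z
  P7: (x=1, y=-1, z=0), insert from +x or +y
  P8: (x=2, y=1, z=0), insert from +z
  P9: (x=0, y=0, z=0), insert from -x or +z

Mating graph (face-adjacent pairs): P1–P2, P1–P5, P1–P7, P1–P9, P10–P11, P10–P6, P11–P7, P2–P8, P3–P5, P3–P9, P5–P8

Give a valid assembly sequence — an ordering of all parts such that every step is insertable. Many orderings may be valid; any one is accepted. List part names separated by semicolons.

P3; P9; P1; P7; P5; P8; P11; P10; P6; P2

1. P3@(0, 1, 0) [+z clear] — {P3}
2. P9@(0, 0, 0) [-x clear] — {P3, P9}
3. P1@(1, 0, 0) [-y clear] — {P1, P3, P9}
4. P7@(1, -1, 0) [+x clear] — {P1, P3, P7, P9}
5. P5@(1, 1, 0) [+x clear] — {P1, P3, P5, P7, P9}
6. P8@(2, 1, 0) [+z clear] — {P1, P3, P5, P7, P8, P9}
7. P11@(1, -1, 1) [-x clear] — {P1, P11, P3, P5, P7, P8, P9}
8. P10@(1, -2, 1) [-y clear] — {P1, P10, P11, P3, P5, P7, P8, P9}
9. P6@(0, -2, 1) [-z clear] — {P1, P10, P11, P3, P5, P6, P7, P8, P9}
10. P2@(2, 0, 0) [-y clear] — {P1, P10, P11, P2, P3, P5, P6, P7, P8, P9}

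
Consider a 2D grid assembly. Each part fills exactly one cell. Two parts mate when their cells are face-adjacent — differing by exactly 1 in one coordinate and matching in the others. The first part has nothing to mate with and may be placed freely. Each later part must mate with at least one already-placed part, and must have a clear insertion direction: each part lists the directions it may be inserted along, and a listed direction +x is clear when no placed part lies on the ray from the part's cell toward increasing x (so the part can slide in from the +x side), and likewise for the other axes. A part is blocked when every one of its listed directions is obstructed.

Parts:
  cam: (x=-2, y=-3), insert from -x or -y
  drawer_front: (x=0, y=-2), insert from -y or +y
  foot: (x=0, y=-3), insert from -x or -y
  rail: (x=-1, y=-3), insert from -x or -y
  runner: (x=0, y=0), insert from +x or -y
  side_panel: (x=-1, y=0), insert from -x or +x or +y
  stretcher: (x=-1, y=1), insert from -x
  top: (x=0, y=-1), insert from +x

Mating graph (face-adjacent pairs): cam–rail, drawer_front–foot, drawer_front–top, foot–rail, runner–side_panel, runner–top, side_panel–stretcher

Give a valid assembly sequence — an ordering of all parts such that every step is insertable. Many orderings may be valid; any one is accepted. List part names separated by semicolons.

top; drawer_front; foot; rail; cam; runner; side_panel; stretcher

1. top@(0, -1) [+x clear] — {top}
2. drawer_front@(0, -2) [-y clear] — {drawer_front, top}
3. foot@(0, -3) [-x clear] — {drawer_front, foot, top}
4. rail@(-1, -3) [-x clear] — {drawer_front, foot, rail, top}
5. cam@(-2, -3) [-x clear] — {cam, drawer_front, foot, rail, top}
6. runner@(0, 0) [+x clear] — {cam, drawer_front, foot, rail, runner, top}
7. side_panel@(-1, 0) [-x clear] — {cam, drawer_front, foot, rail, runner, side_panel, top}
8. stretcher@(-1, 1) [-x clear] — {cam, drawer_front, foot, rail, runner, side_panel, stretcher, top}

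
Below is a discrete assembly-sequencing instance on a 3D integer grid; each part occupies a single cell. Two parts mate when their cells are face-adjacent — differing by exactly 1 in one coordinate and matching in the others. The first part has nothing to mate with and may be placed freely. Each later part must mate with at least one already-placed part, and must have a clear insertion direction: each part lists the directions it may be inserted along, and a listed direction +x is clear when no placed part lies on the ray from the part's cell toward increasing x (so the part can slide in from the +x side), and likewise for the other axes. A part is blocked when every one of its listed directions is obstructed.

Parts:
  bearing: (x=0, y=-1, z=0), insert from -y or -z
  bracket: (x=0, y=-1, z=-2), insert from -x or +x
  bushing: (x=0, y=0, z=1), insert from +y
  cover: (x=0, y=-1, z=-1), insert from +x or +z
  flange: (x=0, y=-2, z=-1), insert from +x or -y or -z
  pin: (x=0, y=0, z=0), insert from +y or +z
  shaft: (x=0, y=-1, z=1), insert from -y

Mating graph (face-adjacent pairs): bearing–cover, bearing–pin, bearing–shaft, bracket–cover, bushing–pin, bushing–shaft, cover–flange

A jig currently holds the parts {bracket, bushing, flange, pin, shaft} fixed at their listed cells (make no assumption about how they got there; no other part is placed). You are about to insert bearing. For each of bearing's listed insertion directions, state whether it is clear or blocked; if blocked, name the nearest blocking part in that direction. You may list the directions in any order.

-y: ray from bearing(0, -1, 0) has no placed part ⇒ clear
-z: nearest on ray is bracket@(0, -1, -2) ⇒ blocked

-y: clear; -z: blocked by bracket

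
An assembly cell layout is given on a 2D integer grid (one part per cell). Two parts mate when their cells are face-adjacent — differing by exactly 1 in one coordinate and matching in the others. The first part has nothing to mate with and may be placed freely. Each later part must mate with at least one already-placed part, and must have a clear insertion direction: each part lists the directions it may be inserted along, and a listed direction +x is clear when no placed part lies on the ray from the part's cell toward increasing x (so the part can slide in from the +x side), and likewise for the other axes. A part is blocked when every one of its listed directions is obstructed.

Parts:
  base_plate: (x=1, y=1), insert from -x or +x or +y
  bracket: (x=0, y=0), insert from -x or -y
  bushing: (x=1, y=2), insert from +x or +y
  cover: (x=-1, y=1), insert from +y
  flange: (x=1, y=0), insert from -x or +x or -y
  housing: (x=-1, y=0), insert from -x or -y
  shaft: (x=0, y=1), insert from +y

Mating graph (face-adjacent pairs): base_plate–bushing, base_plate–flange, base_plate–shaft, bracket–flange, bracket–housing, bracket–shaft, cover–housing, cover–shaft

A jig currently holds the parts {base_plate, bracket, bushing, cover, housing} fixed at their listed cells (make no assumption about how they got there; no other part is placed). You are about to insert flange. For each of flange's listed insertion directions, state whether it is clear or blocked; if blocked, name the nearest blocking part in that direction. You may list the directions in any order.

+x: clear; -x: blocked by bracket; -y: clear

-x: nearest on ray is bracket@(0, 0) ⇒ blocked
+x: ray from flange(1, 0) has no placed part ⇒ clear
-y: ray from flange(1, 0) has no placed part ⇒ clear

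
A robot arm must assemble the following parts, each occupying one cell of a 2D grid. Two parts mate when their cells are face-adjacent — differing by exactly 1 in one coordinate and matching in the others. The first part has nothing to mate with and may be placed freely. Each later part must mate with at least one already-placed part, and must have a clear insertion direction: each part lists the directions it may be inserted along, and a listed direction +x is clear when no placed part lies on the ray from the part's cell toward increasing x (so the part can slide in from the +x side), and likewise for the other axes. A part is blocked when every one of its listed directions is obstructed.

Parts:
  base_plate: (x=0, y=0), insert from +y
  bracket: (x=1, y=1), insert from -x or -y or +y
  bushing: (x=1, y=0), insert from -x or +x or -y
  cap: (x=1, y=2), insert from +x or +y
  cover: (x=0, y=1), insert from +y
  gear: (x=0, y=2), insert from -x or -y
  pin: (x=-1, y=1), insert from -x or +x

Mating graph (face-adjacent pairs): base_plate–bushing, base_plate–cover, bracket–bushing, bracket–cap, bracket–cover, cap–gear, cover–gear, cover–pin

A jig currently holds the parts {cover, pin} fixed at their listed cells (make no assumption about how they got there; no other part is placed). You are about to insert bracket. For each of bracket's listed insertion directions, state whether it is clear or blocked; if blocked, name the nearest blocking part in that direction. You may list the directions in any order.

-x: nearest on ray is cover@(0, 1) ⇒ blocked
-y: ray from bracket(1, 1) has no placed part ⇒ clear
+y: ray from bracket(1, 1) has no placed part ⇒ clear

+y: clear; -x: blocked by cover; -y: clear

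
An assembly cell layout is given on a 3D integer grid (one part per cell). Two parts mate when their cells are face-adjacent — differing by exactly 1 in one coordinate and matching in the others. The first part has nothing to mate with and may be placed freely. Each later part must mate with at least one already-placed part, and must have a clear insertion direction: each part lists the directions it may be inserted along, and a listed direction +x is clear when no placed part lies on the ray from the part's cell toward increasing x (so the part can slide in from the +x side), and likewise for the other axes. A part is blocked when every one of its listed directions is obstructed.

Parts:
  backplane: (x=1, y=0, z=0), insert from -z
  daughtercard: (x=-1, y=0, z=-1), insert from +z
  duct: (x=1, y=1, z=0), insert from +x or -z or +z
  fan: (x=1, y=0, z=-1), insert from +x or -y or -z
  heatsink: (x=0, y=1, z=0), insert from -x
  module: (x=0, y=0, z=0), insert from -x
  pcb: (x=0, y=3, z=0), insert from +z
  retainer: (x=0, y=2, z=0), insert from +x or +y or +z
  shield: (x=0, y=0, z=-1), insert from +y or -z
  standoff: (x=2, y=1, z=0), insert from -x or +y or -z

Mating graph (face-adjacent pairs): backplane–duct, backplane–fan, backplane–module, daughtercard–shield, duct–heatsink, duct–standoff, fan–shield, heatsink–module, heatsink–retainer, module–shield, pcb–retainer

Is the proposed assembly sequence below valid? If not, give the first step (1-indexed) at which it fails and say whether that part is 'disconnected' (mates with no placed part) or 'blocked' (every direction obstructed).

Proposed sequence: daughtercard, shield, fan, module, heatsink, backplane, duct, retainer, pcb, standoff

1. daughtercard@(-1, 0, -1) [+z clear] — {daughtercard}
2. shield@(0, 0, -1) [+y clear] — {daughtercard, shield}
3. fan@(1, 0, -1) [+x clear] — {daughtercard, fan, shield}
4. module@(0, 0, 0) [-x clear] — {daughtercard, fan, module, shield}
5. heatsink@(0, 1, 0) [-x clear] — {daughtercard, fan, heatsink, module, shield}
6. backplane@(1, 0, 0) — -z all obstructed ⇒ blocked

Invalid at step 6 (blocked)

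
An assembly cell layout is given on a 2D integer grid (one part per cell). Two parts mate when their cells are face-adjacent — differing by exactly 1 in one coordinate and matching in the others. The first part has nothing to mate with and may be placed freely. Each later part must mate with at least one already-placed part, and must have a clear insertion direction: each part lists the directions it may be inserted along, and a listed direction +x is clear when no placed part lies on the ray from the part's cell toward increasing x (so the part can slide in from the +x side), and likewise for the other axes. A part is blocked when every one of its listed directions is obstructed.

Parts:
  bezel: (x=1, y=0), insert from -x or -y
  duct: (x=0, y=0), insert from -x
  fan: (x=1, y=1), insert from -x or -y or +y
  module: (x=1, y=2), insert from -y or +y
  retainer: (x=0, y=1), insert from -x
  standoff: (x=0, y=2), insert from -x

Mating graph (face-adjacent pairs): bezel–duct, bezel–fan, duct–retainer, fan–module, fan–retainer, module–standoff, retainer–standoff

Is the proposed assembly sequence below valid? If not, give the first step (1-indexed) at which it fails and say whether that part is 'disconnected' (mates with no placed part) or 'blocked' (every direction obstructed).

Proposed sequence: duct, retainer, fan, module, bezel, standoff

Valid

1. duct@(0, 0) [-x clear] — {duct}
2. retainer@(0, 1) [-x clear] — {duct, retainer}
3. fan@(1, 1) [-y clear] — {duct, fan, retainer}
4. module@(1, 2) [+y clear] — {duct, fan, module, retainer}
5. bezel@(1, 0) [-y clear] — {bezel, duct, fan, module, retainer}
6. standoff@(0, 2) [-x clear] — {bezel, duct, fan, module, retainer, standoff}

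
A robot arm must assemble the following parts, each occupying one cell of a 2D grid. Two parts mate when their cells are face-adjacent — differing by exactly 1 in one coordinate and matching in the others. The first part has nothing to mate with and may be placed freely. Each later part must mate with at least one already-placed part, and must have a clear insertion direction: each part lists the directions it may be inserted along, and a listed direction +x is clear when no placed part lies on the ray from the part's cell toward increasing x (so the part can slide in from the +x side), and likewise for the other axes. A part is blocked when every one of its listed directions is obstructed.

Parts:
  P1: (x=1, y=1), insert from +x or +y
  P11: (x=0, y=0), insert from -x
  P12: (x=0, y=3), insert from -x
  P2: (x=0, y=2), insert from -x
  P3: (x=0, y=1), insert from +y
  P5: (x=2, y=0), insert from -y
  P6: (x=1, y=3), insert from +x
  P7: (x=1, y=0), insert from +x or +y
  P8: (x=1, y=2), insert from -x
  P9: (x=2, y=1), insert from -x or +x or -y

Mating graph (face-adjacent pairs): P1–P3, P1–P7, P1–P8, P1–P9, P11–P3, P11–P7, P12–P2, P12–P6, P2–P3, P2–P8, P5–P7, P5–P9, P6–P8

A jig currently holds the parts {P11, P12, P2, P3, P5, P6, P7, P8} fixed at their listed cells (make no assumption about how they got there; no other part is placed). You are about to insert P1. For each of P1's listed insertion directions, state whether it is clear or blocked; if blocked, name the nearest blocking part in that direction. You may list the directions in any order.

+x: clear; +y: blocked by P8

+x: ray from P1(1, 1) has no placed part ⇒ clear
+y: nearest on ray is P8@(1, 2) ⇒ blocked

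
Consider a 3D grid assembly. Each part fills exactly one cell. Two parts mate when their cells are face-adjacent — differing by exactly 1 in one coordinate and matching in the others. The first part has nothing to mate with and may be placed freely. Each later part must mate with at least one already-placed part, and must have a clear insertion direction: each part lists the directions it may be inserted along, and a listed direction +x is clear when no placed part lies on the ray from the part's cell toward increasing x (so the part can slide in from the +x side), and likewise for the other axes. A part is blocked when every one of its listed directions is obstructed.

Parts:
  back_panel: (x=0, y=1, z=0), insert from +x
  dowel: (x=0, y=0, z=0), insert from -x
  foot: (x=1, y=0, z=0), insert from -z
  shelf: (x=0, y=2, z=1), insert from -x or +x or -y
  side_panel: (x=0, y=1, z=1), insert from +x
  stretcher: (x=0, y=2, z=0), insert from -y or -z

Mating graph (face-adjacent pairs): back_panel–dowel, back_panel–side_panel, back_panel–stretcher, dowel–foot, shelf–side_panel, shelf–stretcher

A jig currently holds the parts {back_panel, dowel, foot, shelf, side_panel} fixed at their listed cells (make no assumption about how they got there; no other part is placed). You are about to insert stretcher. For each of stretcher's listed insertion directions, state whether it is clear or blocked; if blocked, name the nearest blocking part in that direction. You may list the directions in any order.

-y: nearest on ray is back_panel@(0, 1, 0) ⇒ blocked
-z: ray from stretcher(0, 2, 0) has no placed part ⇒ clear

-y: blocked by back_panel; -z: clear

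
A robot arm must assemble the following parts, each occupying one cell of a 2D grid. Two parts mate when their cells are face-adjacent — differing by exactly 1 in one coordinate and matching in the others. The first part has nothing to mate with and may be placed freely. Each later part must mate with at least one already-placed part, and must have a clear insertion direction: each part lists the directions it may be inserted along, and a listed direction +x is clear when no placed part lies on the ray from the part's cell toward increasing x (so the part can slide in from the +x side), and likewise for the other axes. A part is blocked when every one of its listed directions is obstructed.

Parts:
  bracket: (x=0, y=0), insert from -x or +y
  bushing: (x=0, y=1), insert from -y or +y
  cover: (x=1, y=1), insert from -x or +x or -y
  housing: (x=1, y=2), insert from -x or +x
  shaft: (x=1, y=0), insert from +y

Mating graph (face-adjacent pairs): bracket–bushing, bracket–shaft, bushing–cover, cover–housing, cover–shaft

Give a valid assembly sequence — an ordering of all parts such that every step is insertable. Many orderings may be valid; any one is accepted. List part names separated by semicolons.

1. shaft@(1, 0) [+y clear] — {shaft}
2. bracket@(0, 0) [-x clear] — {bracket, shaft}
3. bushing@(0, 1) [+y clear] — {bracket, bushing, shaft}
4. cover@(1, 1) [+x clear] — {bracket, bushing, cover, shaft}
5. housing@(1, 2) [-x clear] — {bracket, bushing, cover, housing, shaft}

shaft; bracket; bushing; cover; housing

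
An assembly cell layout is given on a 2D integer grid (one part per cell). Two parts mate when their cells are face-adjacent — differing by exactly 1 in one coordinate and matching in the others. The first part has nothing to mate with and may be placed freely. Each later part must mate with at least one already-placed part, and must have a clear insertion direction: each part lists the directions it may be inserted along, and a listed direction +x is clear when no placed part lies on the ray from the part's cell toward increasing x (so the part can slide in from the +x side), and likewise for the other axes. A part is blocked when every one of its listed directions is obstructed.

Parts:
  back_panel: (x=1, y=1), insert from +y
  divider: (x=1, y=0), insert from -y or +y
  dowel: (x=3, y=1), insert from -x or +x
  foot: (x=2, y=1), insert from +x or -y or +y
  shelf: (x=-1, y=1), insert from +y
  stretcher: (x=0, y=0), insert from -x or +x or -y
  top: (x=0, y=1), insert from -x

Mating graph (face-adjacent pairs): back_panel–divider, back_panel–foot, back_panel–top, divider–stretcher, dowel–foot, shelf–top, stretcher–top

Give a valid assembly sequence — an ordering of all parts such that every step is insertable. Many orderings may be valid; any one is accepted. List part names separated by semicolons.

top; back_panel; divider; stretcher; foot; dowel; shelf

1. top@(0, 1) [-x clear] — {top}
2. back_panel@(1, 1) [+y clear] — {back_panel, top}
3. divider@(1, 0) [-y clear] — {back_panel, divider, top}
4. stretcher@(0, 0) [-x clear] — {back_panel, divider, stretcher, top}
5. foot@(2, 1) [+x clear] — {back_panel, divider, foot, stretcher, top}
6. dowel@(3, 1) [+x clear] — {back_panel, divider, dowel, foot, stretcher, top}
7. shelf@(-1, 1) [+y clear] — {back_panel, divider, dowel, foot, shelf, stretcher, top}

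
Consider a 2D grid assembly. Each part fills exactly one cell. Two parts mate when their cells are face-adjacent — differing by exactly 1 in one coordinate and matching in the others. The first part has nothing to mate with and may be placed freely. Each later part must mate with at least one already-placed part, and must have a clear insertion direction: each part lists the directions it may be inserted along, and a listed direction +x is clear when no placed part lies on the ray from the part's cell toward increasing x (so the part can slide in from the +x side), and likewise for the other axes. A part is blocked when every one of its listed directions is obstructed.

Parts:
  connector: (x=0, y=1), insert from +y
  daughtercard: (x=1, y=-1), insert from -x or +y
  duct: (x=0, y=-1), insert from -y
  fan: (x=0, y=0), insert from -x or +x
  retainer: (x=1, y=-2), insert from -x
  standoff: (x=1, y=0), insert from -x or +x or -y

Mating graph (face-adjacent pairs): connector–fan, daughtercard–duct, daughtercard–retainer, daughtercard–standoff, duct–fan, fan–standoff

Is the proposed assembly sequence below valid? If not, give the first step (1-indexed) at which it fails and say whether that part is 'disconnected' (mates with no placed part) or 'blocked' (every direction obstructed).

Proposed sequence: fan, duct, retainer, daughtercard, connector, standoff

1. fan@(0, 0) [-x clear] — {fan}
2. duct@(0, -1) [-y clear] — {duct, fan}
3. retainer@(1, -2) — no placed neighbour ⇒ disconnected

Invalid at step 3 (disconnected)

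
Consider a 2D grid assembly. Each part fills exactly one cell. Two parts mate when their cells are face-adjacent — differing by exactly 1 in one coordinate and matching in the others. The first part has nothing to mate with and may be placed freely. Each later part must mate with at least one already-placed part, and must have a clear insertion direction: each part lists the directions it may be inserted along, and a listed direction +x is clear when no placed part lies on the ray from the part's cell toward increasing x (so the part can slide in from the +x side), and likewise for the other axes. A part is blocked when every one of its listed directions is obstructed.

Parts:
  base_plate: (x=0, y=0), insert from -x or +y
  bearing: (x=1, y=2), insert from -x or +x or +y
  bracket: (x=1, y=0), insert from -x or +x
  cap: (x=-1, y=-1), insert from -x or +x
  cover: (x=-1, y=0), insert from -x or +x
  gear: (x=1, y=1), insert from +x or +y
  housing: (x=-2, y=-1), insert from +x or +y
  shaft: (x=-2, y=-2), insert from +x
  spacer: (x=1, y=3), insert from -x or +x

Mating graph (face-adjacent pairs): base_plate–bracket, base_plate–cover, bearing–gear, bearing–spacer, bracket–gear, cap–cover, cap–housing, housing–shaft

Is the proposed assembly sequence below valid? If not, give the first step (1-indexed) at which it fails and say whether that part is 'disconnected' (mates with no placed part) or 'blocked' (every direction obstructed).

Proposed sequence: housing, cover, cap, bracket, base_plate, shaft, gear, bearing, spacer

Invalid at step 2 (disconnected)

1. housing@(-2, -1) [+x clear] — {housing}
2. cover@(-1, 0) — no placed neighbour ⇒ disconnected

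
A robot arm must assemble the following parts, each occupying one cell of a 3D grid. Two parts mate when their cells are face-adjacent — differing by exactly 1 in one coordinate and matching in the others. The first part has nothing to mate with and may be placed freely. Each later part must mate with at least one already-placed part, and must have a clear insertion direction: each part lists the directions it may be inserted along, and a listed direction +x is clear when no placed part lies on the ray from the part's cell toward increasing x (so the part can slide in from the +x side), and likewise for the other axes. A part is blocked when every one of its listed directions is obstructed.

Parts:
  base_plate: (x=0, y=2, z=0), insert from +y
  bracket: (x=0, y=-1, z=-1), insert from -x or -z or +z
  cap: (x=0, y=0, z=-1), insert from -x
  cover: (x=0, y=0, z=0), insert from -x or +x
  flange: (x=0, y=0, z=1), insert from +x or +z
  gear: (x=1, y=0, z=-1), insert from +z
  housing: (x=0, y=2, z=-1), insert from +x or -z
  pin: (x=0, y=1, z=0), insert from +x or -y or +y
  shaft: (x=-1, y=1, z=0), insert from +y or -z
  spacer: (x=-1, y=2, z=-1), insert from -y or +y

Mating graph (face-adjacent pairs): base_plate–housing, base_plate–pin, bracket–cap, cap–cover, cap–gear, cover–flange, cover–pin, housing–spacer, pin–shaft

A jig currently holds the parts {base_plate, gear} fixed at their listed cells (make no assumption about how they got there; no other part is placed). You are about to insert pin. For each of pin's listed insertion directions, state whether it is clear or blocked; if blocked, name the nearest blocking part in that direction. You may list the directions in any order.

+x: ray from pin(0, 1, 0) has no placed part ⇒ clear
-y: ray from pin(0, 1, 0) has no placed part ⇒ clear
+y: nearest on ray is base_plate@(0, 2, 0) ⇒ blocked

+x: clear; +y: blocked by base_plate; -y: clear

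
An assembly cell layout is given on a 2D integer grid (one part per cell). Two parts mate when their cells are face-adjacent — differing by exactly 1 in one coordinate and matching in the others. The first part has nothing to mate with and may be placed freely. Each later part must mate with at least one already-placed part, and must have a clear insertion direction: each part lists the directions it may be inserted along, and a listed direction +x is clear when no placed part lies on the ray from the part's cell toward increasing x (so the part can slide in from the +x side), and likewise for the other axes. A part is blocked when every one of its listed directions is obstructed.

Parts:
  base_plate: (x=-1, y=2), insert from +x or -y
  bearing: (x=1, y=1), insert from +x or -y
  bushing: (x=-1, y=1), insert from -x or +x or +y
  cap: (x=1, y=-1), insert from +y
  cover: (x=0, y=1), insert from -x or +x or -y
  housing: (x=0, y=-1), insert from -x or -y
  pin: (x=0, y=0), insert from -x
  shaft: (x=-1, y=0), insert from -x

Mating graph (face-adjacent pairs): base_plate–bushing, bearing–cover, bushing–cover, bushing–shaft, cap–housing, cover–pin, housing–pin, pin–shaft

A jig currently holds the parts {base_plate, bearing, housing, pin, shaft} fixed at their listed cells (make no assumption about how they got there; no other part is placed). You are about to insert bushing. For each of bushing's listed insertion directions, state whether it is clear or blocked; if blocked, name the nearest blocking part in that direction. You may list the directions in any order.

-x: ray from bushing(-1, 1) has no placed part ⇒ clear
+x: nearest on ray is bearing@(1, 1) ⇒ blocked
+y: nearest on ray is base_plate@(-1, 2) ⇒ blocked

+x: blocked by bearing; +y: blocked by base_plate; -x: clear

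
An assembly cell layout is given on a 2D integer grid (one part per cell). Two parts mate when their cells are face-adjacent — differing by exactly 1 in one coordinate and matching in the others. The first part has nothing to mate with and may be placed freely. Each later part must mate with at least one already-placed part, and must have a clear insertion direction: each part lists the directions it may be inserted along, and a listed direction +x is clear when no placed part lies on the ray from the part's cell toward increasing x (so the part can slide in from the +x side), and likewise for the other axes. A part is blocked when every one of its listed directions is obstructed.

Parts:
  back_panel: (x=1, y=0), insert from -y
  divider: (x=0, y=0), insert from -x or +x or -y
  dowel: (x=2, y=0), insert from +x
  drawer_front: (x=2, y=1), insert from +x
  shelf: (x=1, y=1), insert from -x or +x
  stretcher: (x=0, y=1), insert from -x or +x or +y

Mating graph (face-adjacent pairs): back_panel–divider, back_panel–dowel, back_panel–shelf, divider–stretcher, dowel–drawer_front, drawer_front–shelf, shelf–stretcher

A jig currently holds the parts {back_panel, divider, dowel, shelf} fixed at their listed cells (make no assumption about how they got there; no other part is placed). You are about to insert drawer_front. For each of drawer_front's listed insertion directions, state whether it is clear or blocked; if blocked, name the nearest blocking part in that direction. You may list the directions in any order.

+x: ray from drawer_front(2, 1) has no placed part ⇒ clear

+x: clear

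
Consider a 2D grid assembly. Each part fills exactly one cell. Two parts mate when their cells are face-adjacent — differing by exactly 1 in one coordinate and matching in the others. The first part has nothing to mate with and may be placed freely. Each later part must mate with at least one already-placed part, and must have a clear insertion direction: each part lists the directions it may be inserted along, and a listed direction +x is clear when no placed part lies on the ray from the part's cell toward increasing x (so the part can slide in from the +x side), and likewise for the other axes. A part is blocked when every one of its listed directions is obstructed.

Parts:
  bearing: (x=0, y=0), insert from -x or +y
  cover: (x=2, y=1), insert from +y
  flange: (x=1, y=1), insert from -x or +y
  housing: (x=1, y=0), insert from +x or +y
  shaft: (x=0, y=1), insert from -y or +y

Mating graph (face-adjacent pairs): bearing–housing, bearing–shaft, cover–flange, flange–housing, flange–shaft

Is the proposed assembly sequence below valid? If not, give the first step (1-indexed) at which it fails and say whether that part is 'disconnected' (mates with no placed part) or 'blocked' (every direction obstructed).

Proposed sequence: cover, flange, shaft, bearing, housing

1. cover@(2, 1) [+y clear] — {cover}
2. flange@(1, 1) [-x clear] — {cover, flange}
3. shaft@(0, 1) [-y clear] — {cover, flange, shaft}
4. bearing@(0, 0) [-x clear] — {bearing, cover, flange, shaft}
5. housing@(1, 0) [+x clear] — {bearing, cover, flange, housing, shaft}

Valid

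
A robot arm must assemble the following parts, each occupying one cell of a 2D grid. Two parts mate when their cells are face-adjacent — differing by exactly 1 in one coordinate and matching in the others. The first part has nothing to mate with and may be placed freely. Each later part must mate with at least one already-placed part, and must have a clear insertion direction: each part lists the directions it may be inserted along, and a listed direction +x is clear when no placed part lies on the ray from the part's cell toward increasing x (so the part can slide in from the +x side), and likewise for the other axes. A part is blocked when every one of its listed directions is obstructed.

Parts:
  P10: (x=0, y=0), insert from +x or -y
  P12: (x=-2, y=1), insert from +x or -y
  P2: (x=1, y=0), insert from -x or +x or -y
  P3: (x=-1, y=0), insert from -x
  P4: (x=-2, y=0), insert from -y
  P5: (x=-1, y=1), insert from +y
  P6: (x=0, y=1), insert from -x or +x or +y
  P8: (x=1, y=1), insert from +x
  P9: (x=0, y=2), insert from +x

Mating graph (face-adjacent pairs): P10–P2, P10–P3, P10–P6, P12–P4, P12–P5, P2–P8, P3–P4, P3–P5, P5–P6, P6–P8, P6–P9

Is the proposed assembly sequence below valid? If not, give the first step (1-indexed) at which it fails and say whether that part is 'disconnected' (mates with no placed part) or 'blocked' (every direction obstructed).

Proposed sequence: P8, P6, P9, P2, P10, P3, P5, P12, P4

1. P8@(1, 1) [+x clear] — {P8}
2. P6@(0, 1) [-x clear] — {P6, P8}
3. P9@(0, 2) [+x clear] — {P6, P8, P9}
4. P2@(1, 0) [-x clear] — {P2, P6, P8, P9}
5. P10@(0, 0) [-y clear] — {P10, P2, P6, P8, P9}
6. P3@(-1, 0) [-x clear] — {P10, P2, P3, P6, P8, P9}
7. P5@(-1, 1) [+y clear] — {P10, P2, P3, P5, P6, P8, P9}
8. P12@(-2, 1) [-y clear] — {P10, P12, P2, P3, P5, P6, P8, P9}
9. P4@(-2, 0) [-y clear] — {P10, P12, P2, P3, P4, P5, P6, P8, P9}

Valid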